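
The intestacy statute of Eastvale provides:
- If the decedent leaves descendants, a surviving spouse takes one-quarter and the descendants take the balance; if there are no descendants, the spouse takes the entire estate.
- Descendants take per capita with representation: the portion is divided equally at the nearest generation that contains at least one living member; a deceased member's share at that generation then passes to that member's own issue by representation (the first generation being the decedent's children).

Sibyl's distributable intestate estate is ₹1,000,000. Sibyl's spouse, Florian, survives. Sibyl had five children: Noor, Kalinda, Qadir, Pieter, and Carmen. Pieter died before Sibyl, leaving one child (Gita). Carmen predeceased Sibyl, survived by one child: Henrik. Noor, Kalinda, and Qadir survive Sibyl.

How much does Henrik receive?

Henrik receives ₹150,000.

Florian takes one-quarter of ₹1,000,000 = ₹250,000. The remaining ₹750,000 passes to the descendants.
The descendants' portion (₹750,000) is divided into 5 shares of ₹150,000: Noor, Kalinda, and Qadir each take ₹150,000; Pieter's ₹150,000 share passes to Pieter's issue; Carmen's ₹150,000 share passes to Carmen's issue.
Pieter's share (₹150,000) passes entirely to Gita.
Carmen's share (₹150,000) passes entirely to Henrik.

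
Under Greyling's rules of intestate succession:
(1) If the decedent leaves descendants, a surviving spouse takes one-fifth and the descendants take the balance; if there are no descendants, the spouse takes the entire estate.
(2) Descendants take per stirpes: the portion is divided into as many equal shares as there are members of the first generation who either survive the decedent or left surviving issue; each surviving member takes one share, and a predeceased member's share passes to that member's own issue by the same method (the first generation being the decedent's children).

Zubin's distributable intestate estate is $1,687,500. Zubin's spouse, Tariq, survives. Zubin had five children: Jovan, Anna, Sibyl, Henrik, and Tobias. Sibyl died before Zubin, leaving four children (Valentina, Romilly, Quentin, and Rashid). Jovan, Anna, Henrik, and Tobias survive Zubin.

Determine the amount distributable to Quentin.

Quentin receives $67,500.

Tariq takes one-fifth of $1,687,500 = $337,500. The remaining $1,350,000 passes to the descendants.
The descendants' portion ($1,350,000) is divided into 5 shares of $270,000: Jovan, Anna, Henrik, and Tobias each take $270,000; Sibyl's $270,000 share passes to Sibyl's issue.
Sibyl's share ($270,000) is divided into 4 shares of $67,500: Valentina, Romilly, Quentin, and Rashid each take $67,500.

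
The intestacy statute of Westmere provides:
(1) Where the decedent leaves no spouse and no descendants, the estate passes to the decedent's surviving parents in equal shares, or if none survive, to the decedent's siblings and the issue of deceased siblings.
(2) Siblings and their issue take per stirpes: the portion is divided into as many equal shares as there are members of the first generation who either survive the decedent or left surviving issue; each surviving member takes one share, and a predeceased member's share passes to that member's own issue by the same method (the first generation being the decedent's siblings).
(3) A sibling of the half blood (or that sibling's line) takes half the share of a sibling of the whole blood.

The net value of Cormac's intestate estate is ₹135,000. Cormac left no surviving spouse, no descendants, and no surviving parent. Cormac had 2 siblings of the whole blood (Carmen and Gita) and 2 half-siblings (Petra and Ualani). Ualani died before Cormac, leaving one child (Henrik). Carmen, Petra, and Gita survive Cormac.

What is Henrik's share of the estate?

The entire ₹135,000 passes to the siblings and their issue.
Counting each half-blood sibling's line as half a unit, there are 3 units in ₹135,000, so one unit is ₹45,000. Whole-blood lines (Carmen and Gita) take ₹45,000 each; half-blood lines (Petra and Ualani) take ₹22,500 each.
Ualani's share (₹22,500) passes entirely to Henrik.

Henrik receives ₹22,500.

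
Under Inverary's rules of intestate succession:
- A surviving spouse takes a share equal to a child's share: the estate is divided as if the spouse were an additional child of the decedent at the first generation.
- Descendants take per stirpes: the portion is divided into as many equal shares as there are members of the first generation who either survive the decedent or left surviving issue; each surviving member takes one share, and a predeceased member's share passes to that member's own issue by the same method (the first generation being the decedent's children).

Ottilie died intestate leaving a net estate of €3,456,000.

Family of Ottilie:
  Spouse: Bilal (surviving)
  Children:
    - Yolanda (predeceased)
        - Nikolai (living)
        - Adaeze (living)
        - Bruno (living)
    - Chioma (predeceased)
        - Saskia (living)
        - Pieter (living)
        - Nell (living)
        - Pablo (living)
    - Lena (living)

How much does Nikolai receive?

The spouse counts as an additional share at the children's level, so there are 4 primary shares of €864,000. Bilal takes one such share (€864,000).
The children's combined portion (€2,592,000) is divided into 3 shares of €864,000: Lena takes €864,000; Yolanda's €864,000 share passes to Yolanda's issue; Chioma's €864,000 share passes to Chioma's issue.
Yolanda's share (€864,000) is divided into 3 shares of €288,000: Nikolai, Adaeze, and Bruno each take €288,000.
Chioma's share (€864,000) is divided into 4 shares of €216,000: Saskia, Pieter, Nell, and Pablo each take €216,000.

Nikolai receives €288,000.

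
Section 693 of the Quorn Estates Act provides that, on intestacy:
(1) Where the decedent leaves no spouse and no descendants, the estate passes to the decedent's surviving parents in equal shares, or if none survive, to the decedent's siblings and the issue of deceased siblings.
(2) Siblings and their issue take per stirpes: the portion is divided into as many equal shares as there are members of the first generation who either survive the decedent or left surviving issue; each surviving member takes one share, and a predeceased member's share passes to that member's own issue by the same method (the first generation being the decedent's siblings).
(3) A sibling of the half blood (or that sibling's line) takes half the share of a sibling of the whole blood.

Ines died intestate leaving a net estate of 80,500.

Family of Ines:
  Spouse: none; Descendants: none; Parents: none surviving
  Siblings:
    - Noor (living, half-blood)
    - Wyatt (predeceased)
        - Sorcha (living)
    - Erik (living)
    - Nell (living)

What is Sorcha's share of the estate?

The entire 80,500 passes to the siblings and their issue.
Counting each half-blood sibling's line as half a unit, there are 7/2 units in 80,500, so one unit is 23,000. Whole-blood lines (Wyatt, Erik, and Nell) take 23,000 each; half-blood lines (Noor) take 11,500 each.
Wyatt's share (23,000) passes entirely to Sorcha.

Sorcha receives 23,000.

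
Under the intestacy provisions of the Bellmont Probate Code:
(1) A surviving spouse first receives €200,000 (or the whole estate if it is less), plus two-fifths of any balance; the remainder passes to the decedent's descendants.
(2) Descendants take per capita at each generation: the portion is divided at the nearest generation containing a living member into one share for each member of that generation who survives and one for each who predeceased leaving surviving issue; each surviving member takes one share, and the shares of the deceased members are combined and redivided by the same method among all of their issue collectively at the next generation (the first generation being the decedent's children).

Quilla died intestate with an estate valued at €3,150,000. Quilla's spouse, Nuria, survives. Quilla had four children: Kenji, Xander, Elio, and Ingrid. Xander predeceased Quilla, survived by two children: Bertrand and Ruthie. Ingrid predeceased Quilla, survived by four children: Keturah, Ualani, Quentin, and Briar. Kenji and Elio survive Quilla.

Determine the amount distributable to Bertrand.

Bertrand receives €147,500.

Nuria first takes €200,000, leaving a balance of €2,950,000. Nuria then takes two-fifths of the balance (€1,180,000), for a total of €1,380,000. The remaining €1,770,000 passes to the descendants.
The descendants' portion (€1,770,000) is divided at the children's generation into 4 shares of €442,500. Kenji and Elio each take €442,500. The 2 shares of the deceased (Xander and Ingrid) are combined into a pool of €885,000.
That pool (€885,000) is divided at the grandchildren's generation equally among Bertrand, Ruthie, Keturah, Ualani, Quentin, and Briar: €147,500 each.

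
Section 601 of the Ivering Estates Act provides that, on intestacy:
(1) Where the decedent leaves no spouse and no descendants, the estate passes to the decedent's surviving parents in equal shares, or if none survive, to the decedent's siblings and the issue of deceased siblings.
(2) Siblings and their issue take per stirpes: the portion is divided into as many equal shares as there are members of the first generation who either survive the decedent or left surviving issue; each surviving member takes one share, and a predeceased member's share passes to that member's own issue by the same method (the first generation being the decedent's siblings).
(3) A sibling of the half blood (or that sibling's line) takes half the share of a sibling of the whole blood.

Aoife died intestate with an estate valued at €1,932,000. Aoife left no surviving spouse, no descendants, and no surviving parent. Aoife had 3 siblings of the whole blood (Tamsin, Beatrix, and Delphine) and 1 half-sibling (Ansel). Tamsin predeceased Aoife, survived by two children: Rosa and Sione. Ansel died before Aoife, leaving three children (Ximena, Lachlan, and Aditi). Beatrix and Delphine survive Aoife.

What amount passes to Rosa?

The entire €1,932,000 passes to the siblings and their issue.
Counting each half-blood sibling's line as half a unit, there are 7/2 units in €1,932,000, so one unit is €552,000. Whole-blood lines (Tamsin, Beatrix, and Delphine) take €552,000 each; half-blood lines (Ansel) take €276,000 each.
Tamsin's share (€552,000) is divided into 2 shares of €276,000: Rosa and Sione each take €276,000.
Ansel's share (€276,000) is divided into 3 shares of €92,000: Ximena, Lachlan, and Aditi each take €92,000.

Rosa receives €276,000.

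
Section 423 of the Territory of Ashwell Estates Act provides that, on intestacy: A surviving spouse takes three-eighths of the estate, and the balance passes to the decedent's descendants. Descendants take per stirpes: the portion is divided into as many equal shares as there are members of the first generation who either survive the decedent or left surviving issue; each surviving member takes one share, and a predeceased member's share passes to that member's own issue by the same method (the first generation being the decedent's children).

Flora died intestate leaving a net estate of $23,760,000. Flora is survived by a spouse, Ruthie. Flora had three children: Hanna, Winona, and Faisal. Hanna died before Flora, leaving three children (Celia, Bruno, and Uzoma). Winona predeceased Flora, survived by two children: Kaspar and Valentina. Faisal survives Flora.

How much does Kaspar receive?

Ruthie takes three-eighths of $23,760,000 = $8,910,000. The remaining $14,850,000 passes to the descendants.
The descendants' portion ($14,850,000) is divided into 3 shares of $4,950,000: Faisal takes $4,950,000; Hanna's $4,950,000 share passes to Hanna's issue; Winona's $4,950,000 share passes to Winona's issue.
Hanna's share ($4,950,000) is divided into 3 shares of $1,650,000: Celia, Bruno, and Uzoma each take $1,650,000.
Winona's share ($4,950,000) is divided into 2 shares of $2,475,000: Kaspar and Valentina each take $2,475,000.

Kaspar receives $2,475,000.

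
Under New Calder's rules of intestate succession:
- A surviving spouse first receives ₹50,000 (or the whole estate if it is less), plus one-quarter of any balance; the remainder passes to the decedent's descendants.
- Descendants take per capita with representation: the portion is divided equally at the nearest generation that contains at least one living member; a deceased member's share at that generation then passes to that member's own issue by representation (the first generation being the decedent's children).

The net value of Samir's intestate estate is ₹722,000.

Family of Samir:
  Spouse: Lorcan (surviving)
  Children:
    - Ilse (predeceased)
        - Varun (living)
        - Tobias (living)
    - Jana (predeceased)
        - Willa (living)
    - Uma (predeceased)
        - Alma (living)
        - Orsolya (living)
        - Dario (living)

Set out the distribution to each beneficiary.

Lorcan: ₹218,000; Varun: ₹84,000; Tobias: ₹84,000; Willa: ₹84,000; Alma: ₹84,000; Orsolya: ₹84,000; Dario: ₹84,000

Lorcan first takes ₹50,000, leaving a balance of ₹672,000. Lorcan then takes one-quarter of the balance (₹168,000), for a total of ₹218,000. The remaining ₹504,000 passes to the descendants.
No child survives, so the initial division is made at the grandchildren's generation.
The descendants' portion (₹504,000) is divided into 6 shares of ₹84,000: Varun, Tobias, Willa, Alma, Orsolya, and Dario each take ₹84,000.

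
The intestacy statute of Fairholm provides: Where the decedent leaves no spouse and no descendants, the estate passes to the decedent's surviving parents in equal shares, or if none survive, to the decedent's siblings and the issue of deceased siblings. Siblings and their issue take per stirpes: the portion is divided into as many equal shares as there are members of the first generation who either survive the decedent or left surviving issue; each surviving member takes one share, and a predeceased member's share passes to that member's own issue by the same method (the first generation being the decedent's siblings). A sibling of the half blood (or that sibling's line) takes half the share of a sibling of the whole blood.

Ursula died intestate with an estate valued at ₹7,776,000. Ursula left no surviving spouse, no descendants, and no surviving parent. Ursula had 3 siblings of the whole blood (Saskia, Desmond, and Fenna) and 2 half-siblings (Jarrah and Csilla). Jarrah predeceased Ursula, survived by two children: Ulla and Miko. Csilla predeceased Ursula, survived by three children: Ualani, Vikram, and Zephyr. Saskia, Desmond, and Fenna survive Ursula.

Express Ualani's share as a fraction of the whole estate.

Ualani receives 1/24 of the estate.

The entire ₹7,776,000 passes to the siblings and their issue.
Counting each half-blood sibling's line as half a unit, there are 4 units in ₹7,776,000, so one unit is ₹1,944,000. Whole-blood lines (Saskia, Desmond, and Fenna) take ₹1,944,000 each; half-blood lines (Jarrah and Csilla) take ₹972,000 each.
Jarrah's share (₹972,000) is divided into 2 shares of ₹486,000: Ulla and Miko each take ₹486,000.
Csilla's share (₹972,000) is divided into 3 shares of ₹324,000: Ualani, Vikram, and Zephyr each take ₹324,000.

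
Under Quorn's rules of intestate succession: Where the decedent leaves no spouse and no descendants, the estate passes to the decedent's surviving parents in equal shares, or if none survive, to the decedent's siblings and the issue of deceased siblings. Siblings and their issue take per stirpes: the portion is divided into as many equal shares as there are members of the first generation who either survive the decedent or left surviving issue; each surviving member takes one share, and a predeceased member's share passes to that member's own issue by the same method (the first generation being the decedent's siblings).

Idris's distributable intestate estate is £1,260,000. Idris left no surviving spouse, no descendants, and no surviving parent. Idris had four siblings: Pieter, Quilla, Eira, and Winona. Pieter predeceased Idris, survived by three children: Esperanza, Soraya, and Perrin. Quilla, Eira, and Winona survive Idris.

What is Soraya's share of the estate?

Soraya receives £105,000.

The entire £1,260,000 passes to the siblings and their issue.
That amount (£1,260,000) is divided into 4 shares of £315,000: Quilla, Eira, and Winona each take £315,000; Pieter's £315,000 share passes to Pieter's issue.
Pieter's share (£315,000) is divided into 3 shares of £105,000: Esperanza, Soraya, and Perrin each take £105,000.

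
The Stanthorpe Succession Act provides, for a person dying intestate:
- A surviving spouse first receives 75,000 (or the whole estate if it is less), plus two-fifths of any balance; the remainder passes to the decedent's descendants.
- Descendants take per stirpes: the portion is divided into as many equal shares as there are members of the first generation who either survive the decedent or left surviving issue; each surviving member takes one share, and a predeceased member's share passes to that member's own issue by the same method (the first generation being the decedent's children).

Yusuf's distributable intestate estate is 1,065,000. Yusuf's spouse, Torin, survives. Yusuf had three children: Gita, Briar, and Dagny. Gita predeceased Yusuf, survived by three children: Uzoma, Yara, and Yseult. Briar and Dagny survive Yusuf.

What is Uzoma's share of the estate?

Uzoma receives 66,000.

Torin first takes 75,000, leaving a balance of 990,000. Torin then takes two-fifths of the balance (396,000), for a total of 471,000. The remaining 594,000 passes to the descendants.
The descendants' portion (594,000) is divided into 3 shares of 198,000: Briar and Dagny each take 198,000; Gita's 198,000 share passes to Gita's issue.
Gita's share (198,000) is divided into 3 shares of 66,000: Uzoma, Yara, and Yseult each take 66,000.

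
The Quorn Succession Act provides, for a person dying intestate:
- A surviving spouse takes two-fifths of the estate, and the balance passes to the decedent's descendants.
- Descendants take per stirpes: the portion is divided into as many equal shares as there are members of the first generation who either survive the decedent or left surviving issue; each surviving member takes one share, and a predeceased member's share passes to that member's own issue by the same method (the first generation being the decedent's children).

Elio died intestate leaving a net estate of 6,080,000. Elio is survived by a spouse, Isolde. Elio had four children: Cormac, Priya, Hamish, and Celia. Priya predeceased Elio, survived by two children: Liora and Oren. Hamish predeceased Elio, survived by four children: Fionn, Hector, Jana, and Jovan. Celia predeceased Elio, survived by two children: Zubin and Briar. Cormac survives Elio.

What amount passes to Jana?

Jana receives 228,000.

Isolde takes two-fifths of 6,080,000 = 2,432,000. The remaining 3,648,000 passes to the descendants.
The descendants' portion (3,648,000) is divided into 4 shares of 912,000: Cormac takes 912,000; Priya's 912,000 share passes to Priya's issue; Hamish's 912,000 share passes to Hamish's issue; Celia's 912,000 share passes to Celia's issue.
Priya's share (912,000) is divided into 2 shares of 456,000: Liora and Oren each take 456,000.
Hamish's share (912,000) is divided into 4 shares of 228,000: Fionn, Hector, Jana, and Jovan each take 228,000.
Celia's share (912,000) is divided into 2 shares of 456,000: Zubin and Briar each take 456,000.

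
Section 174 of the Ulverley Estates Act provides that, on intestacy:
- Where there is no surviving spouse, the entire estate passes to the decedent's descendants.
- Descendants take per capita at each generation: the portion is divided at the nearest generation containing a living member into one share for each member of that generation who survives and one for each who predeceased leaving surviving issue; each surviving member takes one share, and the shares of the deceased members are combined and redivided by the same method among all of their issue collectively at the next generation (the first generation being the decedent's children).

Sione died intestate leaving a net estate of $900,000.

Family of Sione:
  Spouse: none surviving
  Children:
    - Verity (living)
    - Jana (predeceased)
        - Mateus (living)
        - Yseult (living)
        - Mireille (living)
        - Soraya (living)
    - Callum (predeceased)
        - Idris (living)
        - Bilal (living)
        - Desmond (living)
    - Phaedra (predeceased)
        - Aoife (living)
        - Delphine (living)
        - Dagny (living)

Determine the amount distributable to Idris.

Idris receives $67,500.

The entire $900,000 passes to the descendants.
That amount ($900,000) is divided at the children's generation into 4 shares of $225,000. Verity takes $225,000. The 3 shares of the deceased (Jana, Callum, and Phaedra) are combined into a pool of $675,000.
That pool ($675,000) is divided at the grandchildren's generation equally among Mateus, Yseult, Mireille, Soraya, Idris, Bilal, Desmond, Aoife, Delphine, and Dagny: $67,500 each.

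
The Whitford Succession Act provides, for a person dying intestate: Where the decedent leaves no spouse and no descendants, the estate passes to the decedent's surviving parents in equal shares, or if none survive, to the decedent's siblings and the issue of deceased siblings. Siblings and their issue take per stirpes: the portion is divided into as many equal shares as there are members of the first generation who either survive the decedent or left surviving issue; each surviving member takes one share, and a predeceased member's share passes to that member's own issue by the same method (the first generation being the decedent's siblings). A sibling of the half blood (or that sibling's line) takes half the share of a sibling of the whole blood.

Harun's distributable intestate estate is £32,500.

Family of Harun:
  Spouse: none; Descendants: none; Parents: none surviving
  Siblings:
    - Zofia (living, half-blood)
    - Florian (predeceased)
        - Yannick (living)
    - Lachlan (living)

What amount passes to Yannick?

The entire £32,500 passes to the siblings and their issue.
Counting each half-blood sibling's line as half a unit, there are 5/2 units in £32,500, so one unit is £13,000. Whole-blood lines (Florian and Lachlan) take £13,000 each; half-blood lines (Zofia) take £6,500 each.
Florian's share (£13,000) passes entirely to Yannick.

Yannick receives £13,000.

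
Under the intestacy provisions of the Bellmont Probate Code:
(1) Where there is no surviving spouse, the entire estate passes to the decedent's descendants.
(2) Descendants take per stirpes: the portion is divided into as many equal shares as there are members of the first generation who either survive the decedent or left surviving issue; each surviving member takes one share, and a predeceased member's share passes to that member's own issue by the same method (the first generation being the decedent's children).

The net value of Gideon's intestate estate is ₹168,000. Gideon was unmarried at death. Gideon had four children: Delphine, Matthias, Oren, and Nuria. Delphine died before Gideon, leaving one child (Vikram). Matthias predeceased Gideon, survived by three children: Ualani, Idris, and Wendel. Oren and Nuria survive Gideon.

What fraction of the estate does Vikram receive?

Vikram receives 1/4 of the estate.

The entire ₹168,000 passes to the descendants.
That amount (₹168,000) is divided into 4 shares of ₹42,000: Oren and Nuria each take ₹42,000; Delphine's ₹42,000 share passes to Delphine's issue; Matthias's ₹42,000 share passes to Matthias's issue.
Delphine's share (₹42,000) passes entirely to Vikram.
Matthias's share (₹42,000) is divided into 3 shares of ₹14,000: Ualani, Idris, and Wendel each take ₹14,000.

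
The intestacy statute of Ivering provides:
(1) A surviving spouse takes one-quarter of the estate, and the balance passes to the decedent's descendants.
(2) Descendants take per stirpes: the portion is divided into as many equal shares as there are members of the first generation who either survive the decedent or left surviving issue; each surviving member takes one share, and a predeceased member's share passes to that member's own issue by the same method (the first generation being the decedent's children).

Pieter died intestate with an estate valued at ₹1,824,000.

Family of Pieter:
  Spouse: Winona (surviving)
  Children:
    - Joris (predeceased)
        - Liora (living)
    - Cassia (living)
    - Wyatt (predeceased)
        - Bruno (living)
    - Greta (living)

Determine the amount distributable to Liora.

Liora receives ₹342,000.

Winona takes one-quarter of ₹1,824,000 = ₹456,000. The remaining ₹1,368,000 passes to the descendants.
The descendants' portion (₹1,368,000) is divided into 4 shares of ₹342,000: Cassia and Greta each take ₹342,000; Joris's ₹342,000 share passes to Joris's issue; Wyatt's ₹342,000 share passes to Wyatt's issue.
Joris's share (₹342,000) passes entirely to Liora.
Wyatt's share (₹342,000) passes entirely to Bruno.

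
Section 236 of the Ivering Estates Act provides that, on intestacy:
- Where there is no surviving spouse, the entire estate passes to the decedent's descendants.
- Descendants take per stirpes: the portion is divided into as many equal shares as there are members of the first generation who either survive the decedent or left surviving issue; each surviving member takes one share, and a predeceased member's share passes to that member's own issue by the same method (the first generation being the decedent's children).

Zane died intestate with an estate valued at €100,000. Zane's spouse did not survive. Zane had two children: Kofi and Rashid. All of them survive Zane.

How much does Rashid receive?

The entire €100,000 passes to the descendants.
That amount (€100,000) is divided into 2 shares of €50,000: Kofi and Rashid each take €50,000.

Rashid receives €50,000.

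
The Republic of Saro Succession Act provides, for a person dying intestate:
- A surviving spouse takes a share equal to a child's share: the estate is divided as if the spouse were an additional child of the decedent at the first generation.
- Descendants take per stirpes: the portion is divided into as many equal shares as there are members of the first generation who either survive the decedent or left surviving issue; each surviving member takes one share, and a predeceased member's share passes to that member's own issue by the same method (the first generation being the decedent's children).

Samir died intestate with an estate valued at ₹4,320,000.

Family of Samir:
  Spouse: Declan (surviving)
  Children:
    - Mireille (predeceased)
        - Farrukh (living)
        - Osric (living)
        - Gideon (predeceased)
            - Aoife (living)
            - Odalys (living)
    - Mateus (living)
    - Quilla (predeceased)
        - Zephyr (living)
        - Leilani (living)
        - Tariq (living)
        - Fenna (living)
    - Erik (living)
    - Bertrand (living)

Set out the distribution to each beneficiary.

The spouse counts as an additional share at the children's level, so there are 6 primary shares of ₹720,000. Declan takes one such share (₹720,000).
The children's combined portion (₹3,600,000) is divided into 5 shares of ₹720,000: Mateus, Erik, and Bertrand each take ₹720,000; Mireille's ₹720,000 share passes to Mireille's issue; Quilla's ₹720,000 share passes to Quilla's issue.
Mireille's share (₹720,000) is divided into 3 shares of ₹240,000: Farrukh and Osric each take ₹240,000; Gideon's ₹240,000 share passes to Gideon's issue.
Gideon's share (₹240,000) is divided into 2 shares of ₹120,000: Aoife and Odalys each take ₹120,000.
Quilla's share (₹720,000) is divided into 4 shares of ₹180,000: Zephyr, Leilani, Tariq, and Fenna each take ₹180,000.

Declan: ₹720,000; Farrukh: ₹240,000; Osric: ₹240,000; Aoife: ₹120,000; Odalys: ₹120,000; Mateus: ₹720,000; Zephyr: ₹180,000; Leilani: ₹180,000; Tariq: ₹180,000; Fenna: ₹180,000; Erik: ₹720,000; Bertrand: ₹720,000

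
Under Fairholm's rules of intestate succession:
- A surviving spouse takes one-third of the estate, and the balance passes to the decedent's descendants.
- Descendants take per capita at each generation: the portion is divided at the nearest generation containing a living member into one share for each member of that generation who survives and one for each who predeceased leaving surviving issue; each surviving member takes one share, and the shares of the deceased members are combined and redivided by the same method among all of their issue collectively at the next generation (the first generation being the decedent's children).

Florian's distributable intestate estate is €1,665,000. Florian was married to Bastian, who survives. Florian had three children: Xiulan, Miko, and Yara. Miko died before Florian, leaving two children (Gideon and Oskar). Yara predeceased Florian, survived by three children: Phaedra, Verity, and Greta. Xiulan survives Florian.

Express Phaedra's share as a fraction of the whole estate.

Bastian takes one-third of €1,665,000 = €555,000. The remaining €1,110,000 passes to the descendants.
The descendants' portion (€1,110,000) is divided at the children's generation into 3 shares of €370,000. Xiulan takes €370,000. The 2 shares of the deceased (Miko and Yara) are combined into a pool of €740,000.
That pool (€740,000) is divided at the grandchildren's generation equally among Gideon, Oskar, Phaedra, Verity, and Greta: €148,000 each.

Phaedra receives 4/45 of the estate.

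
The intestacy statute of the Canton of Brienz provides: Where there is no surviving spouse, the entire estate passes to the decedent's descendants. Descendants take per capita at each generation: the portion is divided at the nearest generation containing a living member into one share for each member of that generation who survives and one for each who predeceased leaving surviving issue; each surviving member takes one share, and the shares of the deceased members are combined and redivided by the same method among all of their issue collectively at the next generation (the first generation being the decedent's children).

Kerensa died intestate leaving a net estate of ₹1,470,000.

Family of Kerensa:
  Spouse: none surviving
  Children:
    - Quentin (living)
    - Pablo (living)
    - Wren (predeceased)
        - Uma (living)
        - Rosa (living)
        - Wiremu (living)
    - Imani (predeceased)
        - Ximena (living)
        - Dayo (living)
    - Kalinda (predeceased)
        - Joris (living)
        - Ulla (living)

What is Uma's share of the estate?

Uma receives ₹126,000.

The entire ₹1,470,000 passes to the descendants.
That amount (₹1,470,000) is divided at the children's generation into 5 shares of ₹294,000. Quentin and Pablo each take ₹294,000. The 3 shares of the deceased (Wren, Imani, and Kalinda) are combined into a pool of ₹882,000.
That pool (₹882,000) is divided at the grandchildren's generation equally among Uma, Rosa, Wiremu, Ximena, Dayo, Joris, and Ulla: ₹126,000 each.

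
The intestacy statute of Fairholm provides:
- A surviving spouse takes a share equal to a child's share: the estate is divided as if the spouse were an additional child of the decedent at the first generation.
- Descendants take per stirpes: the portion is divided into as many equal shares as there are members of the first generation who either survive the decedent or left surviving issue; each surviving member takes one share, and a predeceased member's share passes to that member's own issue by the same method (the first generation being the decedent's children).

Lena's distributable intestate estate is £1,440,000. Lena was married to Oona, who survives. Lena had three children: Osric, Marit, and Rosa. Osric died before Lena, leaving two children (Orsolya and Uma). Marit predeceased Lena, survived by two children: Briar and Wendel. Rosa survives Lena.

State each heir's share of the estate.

The spouse counts as an additional share at the children's level, so there are 4 primary shares of £360,000. Oona takes one such share (£360,000).
The children's combined portion (£1,080,000) is divided into 3 shares of £360,000: Rosa takes £360,000; Osric's £360,000 share passes to Osric's issue; Marit's £360,000 share passes to Marit's issue.
Osric's share (£360,000) is divided into 2 shares of £180,000: Orsolya and Uma each take £180,000.
Marit's share (£360,000) is divided into 2 shares of £180,000: Briar and Wendel each take £180,000.

Oona: £360,000; Orsolya: £180,000; Uma: £180,000; Briar: £180,000; Wendel: £180,000; Rosa: £360,000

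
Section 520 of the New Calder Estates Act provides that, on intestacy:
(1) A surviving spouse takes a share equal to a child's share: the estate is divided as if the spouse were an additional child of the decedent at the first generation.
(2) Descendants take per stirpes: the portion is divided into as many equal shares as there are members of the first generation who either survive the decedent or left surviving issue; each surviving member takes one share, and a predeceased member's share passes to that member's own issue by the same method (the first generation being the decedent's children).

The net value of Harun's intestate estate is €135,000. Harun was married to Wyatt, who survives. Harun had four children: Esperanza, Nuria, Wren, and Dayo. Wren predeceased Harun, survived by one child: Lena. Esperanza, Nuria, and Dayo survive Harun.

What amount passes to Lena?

Lena receives €27,000.

The spouse counts as an additional share at the children's level, so there are 5 primary shares of €27,000. Wyatt takes one such share (€27,000).
The children's combined portion (€108,000) is divided into 4 shares of €27,000: Esperanza, Nuria, and Dayo each take €27,000; Wren's €27,000 share passes to Wren's issue.
Wren's share (€27,000) passes entirely to Lena.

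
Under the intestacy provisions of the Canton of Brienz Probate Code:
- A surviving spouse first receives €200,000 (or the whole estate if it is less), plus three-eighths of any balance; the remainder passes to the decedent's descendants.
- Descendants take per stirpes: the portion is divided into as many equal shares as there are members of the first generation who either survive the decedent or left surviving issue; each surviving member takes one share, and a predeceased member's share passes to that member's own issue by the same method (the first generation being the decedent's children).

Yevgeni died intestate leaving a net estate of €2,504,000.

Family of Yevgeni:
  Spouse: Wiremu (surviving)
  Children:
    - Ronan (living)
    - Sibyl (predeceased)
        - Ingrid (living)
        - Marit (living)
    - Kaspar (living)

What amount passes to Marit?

Marit receives €240,000.

Wiremu first takes €200,000, leaving a balance of €2,304,000. Wiremu then takes three-eighths of the balance (€864,000), for a total of €1,064,000. The remaining €1,440,000 passes to the descendants.
The descendants' portion (€1,440,000) is divided into 3 shares of €480,000: Ronan and Kaspar each take €480,000; Sibyl's €480,000 share passes to Sibyl's issue.
Sibyl's share (€480,000) is divided into 2 shares of €240,000: Ingrid and Marit each take €240,000.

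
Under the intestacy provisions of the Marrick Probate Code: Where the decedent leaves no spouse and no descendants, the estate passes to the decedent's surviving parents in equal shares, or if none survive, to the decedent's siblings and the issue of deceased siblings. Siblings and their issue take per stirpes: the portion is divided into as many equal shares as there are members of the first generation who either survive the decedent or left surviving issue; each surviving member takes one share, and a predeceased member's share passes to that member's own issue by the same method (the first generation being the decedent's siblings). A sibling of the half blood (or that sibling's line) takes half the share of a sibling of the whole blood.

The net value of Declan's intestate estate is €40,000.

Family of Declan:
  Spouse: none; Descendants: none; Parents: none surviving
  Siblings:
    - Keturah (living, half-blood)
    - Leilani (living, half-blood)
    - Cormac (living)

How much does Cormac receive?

The entire €40,000 passes to the siblings and their issue.
Counting each half-blood sibling's line as half a unit, there are 2 units in €40,000, so one unit is €20,000. Whole-blood lines (Cormac) take €20,000 each; half-blood lines (Keturah and Leilani) take €10,000 each.

Cormac receives €20,000.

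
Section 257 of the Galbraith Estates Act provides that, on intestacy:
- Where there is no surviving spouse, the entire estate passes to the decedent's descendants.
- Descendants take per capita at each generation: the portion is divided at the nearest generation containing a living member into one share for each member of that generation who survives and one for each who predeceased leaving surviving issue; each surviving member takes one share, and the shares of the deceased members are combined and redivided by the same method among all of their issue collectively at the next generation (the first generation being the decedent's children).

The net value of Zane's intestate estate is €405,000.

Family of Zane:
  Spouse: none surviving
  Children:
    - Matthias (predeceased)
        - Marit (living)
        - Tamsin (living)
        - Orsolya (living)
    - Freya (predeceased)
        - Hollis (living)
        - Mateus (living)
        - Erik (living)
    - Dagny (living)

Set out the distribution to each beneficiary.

Marit: €45,000; Tamsin: €45,000; Orsolya: €45,000; Hollis: €45,000; Mateus: €45,000; Erik: €45,000; Dagny: €135,000

The entire €405,000 passes to the descendants.
That amount (€405,000) is divided at the children's generation into 3 shares of €135,000. Dagny takes €135,000. The 2 shares of the deceased (Matthias and Freya) are combined into a pool of €270,000.
That pool (€270,000) is divided at the grandchildren's generation equally among Marit, Tamsin, Orsolya, Hollis, Mateus, and Erik: €45,000 each.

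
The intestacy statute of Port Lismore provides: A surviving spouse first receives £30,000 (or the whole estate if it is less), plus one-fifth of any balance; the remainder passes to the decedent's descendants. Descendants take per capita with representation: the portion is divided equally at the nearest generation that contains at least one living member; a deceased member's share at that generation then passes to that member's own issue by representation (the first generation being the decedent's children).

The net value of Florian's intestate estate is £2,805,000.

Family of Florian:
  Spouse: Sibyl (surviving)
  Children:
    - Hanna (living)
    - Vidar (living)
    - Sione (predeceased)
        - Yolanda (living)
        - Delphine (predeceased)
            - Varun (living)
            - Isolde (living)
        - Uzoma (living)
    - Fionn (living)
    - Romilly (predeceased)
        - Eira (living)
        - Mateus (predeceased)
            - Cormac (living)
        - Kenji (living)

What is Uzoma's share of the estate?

Sibyl first takes £30,000, leaving a balance of £2,775,000. Sibyl then takes one-fifth of the balance (£555,000), for a total of £585,000. The remaining £2,220,000 passes to the descendants.
The descendants' portion (£2,220,000) is divided into 5 shares of £444,000: Hanna, Vidar, and Fionn each take £444,000; Sione's £444,000 share passes to Sione's issue; Romilly's £444,000 share passes to Romilly's issue.
Sione's share (£444,000) is divided into 3 shares of £148,000: Yolanda and Uzoma each take £148,000; Delphine's £148,000 share passes to Delphine's issue.
Delphine's share (£148,000) is divided into 2 shares of £74,000: Varun and Isolde each take £74,000.
Romilly's share (£444,000) is divided into 3 shares of £148,000: Eira and Kenji each take £148,000; Mateus's £148,000 share passes to Mateus's issue.
Mateus's share (£148,000) passes entirely to Cormac.

Uzoma receives £148,000.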